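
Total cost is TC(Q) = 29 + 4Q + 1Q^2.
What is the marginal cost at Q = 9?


MC = dTC/dQ = 4 + 2*1*Q
At Q = 9:
MC = 4 + 2*9
MC = 4 + 18 = 22

22


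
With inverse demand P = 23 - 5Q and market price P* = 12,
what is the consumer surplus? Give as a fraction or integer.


Maximum willingness to pay (at Q=0): P_max = 23
Quantity demanded at P* = 12:
Q* = (23 - 12)/5 = 11/5
CS = (1/2) * Q* * (P_max - P*)
CS = (1/2) * 11/5 * (23 - 12)
CS = (1/2) * 11/5 * 11 = 121/10

121/10


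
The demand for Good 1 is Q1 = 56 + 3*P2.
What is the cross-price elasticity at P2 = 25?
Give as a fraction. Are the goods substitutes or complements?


dQ1/dP2 = 3
At P2 = 25: Q1 = 56 + 3*25 = 131
Exy = (dQ1/dP2)(P2/Q1) = 3 * 25 / 131 = 75/131
Since Exy > 0, the goods are substitutes.

75/131 (substitutes)


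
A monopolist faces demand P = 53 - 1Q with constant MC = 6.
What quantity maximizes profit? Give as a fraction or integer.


TR = P*Q = (53 - 1Q)Q = 53Q - 1Q^2
MR = dTR/dQ = 53 - 2Q
Set MR = MC:
53 - 2Q = 6
47 = 2Q
Q* = 47/2 = 47/2

47/2


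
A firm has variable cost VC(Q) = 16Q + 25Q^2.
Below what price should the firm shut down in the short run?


AVC(Q) = VC(Q)/Q = 16 + 25Q
AVC is increasing in Q, so minimum AVC is at Q -> 0+.
Min AVC = 16
The firm should shut down if P < 16.

16


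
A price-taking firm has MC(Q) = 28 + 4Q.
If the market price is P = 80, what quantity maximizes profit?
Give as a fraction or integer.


In perfect competition, profit is maximized where P = MC.
80 = 28 + 4Q
52 = 4Q
Q* = 52/4 = 13

13


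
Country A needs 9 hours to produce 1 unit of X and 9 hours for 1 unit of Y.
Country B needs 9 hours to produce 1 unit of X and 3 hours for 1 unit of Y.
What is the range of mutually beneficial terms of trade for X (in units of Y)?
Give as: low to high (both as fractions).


Opportunity cost of X for Country A = hours_X / hours_Y = 9/9 = 1 units of Y
Opportunity cost of X for Country B = hours_X / hours_Y = 9/3 = 3 units of Y
Terms of trade must be between the two opportunity costs.
Range: 1 to 3

1 to 3


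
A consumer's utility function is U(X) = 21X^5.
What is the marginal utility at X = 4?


MU = dU/dX = 21*5*X^(5-1)
MU = 105*X^4
At X = 4:
MU = 105 * 4^4
MU = 105 * 256 = 26880

26880


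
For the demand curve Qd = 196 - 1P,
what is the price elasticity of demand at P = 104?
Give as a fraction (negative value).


dQ/dP = -1
At P = 104: Q = 196 - 1*104 = 92
E = (dQ/dP)(P/Q) = (-1)(104/92) = -26/23

-26/23


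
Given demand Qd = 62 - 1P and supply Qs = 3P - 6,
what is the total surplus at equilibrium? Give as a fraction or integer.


Find equilibrium: 62 - 1P = 3P - 6
62 + 6 = 4P
P* = 68/4 = 17
Q* = 3*17 - 6 = 45
Inverse demand: P = 62 - Q/1, so P_max = 62
Inverse supply: P = 2 + Q/3, so P_min = 2
CS = (1/2) * 45 * (62 - 17) = 2025/2
PS = (1/2) * 45 * (17 - 2) = 675/2
TS = CS + PS = 2025/2 + 675/2 = 1350

1350


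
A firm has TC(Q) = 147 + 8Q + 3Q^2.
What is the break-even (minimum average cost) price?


AC(Q) = 147/Q + 8 + 3Q
To minimize: dAC/dQ = -147/Q^2 + 3 = 0
Q^2 = 147/3 = 49
Q* = 7
Min AC = 147/7 + 8 + 3*7
Min AC = 21 + 8 + 21 = 50

50


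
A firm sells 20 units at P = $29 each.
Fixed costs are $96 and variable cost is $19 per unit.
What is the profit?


Total Revenue = P * Q = 29 * 20 = $580
Total Cost = FC + VC*Q = 96 + 19*20 = $476
Profit = TR - TC = 580 - 476 = $104

$104


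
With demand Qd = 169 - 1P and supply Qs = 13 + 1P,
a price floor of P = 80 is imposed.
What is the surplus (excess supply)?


At P = 80:
Qd = 169 - 1*80 = 89
Qs = 13 + 1*80 = 93
Surplus = Qs - Qd = 93 - 89 = 4

4


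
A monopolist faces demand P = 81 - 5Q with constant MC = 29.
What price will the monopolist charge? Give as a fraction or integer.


MR = 81 - 10Q
Set MR = MC: 81 - 10Q = 29
Q* = 26/5
Substitute into demand:
P* = 81 - 5*26/5 = 55

55


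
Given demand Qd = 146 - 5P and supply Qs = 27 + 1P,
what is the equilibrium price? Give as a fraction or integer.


At equilibrium, Qd = Qs.
146 - 5P = 27 + 1P
146 - 27 = 5P + 1P
119 = 6P
P* = 119/6 = 119/6

119/6


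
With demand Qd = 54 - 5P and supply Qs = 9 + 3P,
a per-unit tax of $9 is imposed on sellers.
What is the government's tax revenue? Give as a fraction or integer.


With tax on sellers, new supply: Qs' = 9 + 3(P - 9)
= 3P - 18
New equilibrium quantity:
Q_new = 9
Tax revenue = tax * Q_new = 9 * 9 = 81

81


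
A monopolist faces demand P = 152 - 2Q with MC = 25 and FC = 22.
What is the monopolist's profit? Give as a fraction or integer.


MR = MC: 152 - 4Q = 25
Q* = 127/4
P* = 152 - 2*127/4 = 177/2
Profit = (P* - MC)*Q* - FC
= (177/2 - 25)*127/4 - 22
= 127/2*127/4 - 22
= 16129/8 - 22 = 15953/8

15953/8


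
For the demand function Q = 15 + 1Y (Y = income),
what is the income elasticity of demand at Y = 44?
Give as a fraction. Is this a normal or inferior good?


dQ/dY = 1
At Y = 44: Q = 15 + 1*44 = 59
Ey = (dQ/dY)(Y/Q) = 1 * 44 / 59 = 44/59
Since Ey > 0, this is a normal good.

44/59 (normal good)


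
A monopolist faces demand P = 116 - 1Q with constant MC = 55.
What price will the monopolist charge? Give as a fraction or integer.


MR = 116 - 2Q
Set MR = MC: 116 - 2Q = 55
Q* = 61/2
Substitute into demand:
P* = 116 - 1*61/2 = 171/2

171/2


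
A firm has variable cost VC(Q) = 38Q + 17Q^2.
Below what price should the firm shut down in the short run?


AVC(Q) = VC(Q)/Q = 38 + 17Q
AVC is increasing in Q, so minimum AVC is at Q -> 0+.
Min AVC = 38
The firm should shut down if P < 38.

38


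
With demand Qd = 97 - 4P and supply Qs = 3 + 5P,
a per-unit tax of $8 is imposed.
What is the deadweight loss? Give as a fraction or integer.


Pre-tax equilibrium quantity: Q* = 497/9
Post-tax equilibrium quantity: Q_tax = 337/9
Reduction in quantity: Q* - Q_tax = 160/9
DWL = (1/2) * tax * (Q* - Q_tax)
DWL = (1/2) * 8 * 160/9 = 640/9

640/9


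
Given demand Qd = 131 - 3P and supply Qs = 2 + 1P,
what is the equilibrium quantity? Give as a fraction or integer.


First find equilibrium price:
131 - 3P = 2 + 1P
P* = 129/4 = 129/4
Then substitute into demand:
Q* = 131 - 3 * 129/4 = 137/4

137/4


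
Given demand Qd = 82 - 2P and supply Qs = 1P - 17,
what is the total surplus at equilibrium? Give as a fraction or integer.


Find equilibrium: 82 - 2P = 1P - 17
82 + 17 = 3P
P* = 99/3 = 33
Q* = 1*33 - 17 = 16
Inverse demand: P = 41 - Q/2, so P_max = 41
Inverse supply: P = 17 + Q/1, so P_min = 17
CS = (1/2) * 16 * (41 - 33) = 64
PS = (1/2) * 16 * (33 - 17) = 128
TS = CS + PS = 64 + 128 = 192

192


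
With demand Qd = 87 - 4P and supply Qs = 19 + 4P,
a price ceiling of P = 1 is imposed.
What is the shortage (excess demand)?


At P = 1:
Qd = 87 - 4*1 = 83
Qs = 19 + 4*1 = 23
Shortage = Qd - Qs = 83 - 23 = 60

60


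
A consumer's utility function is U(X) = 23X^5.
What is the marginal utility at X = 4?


MU = dU/dX = 23*5*X^(5-1)
MU = 115*X^4
At X = 4:
MU = 115 * 4^4
MU = 115 * 256 = 29440

29440


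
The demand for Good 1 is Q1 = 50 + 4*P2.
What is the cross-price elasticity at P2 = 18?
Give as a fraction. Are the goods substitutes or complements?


dQ1/dP2 = 4
At P2 = 18: Q1 = 50 + 4*18 = 122
Exy = (dQ1/dP2)(P2/Q1) = 4 * 18 / 122 = 36/61
Since Exy > 0, the goods are substitutes.

36/61 (substitutes)


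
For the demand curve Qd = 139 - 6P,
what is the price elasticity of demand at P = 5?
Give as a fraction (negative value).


dQ/dP = -6
At P = 5: Q = 139 - 6*5 = 109
E = (dQ/dP)(P/Q) = (-6)(5/109) = -30/109

-30/109


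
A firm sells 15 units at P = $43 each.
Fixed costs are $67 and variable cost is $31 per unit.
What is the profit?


Total Revenue = P * Q = 43 * 15 = $645
Total Cost = FC + VC*Q = 67 + 31*15 = $532
Profit = TR - TC = 645 - 532 = $113

$113


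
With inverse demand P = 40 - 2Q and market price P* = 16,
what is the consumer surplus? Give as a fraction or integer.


Maximum willingness to pay (at Q=0): P_max = 40
Quantity demanded at P* = 16:
Q* = (40 - 16)/2 = 12
CS = (1/2) * Q* * (P_max - P*)
CS = (1/2) * 12 * (40 - 16)
CS = (1/2) * 12 * 24 = 144

144


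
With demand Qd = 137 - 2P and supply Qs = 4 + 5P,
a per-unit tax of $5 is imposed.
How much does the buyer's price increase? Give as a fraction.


With a per-unit tax, the buyer's price increase depends on relative slopes.
Supply slope: d = 5, Demand slope: b = 2
Buyer's price increase = d * tax / (b + d)
= 5 * 5 / (2 + 5)
= 25 / 7 = 25/7

25/7


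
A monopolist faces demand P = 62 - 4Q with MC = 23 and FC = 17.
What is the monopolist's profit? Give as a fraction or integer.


MR = MC: 62 - 8Q = 23
Q* = 39/8
P* = 62 - 4*39/8 = 85/2
Profit = (P* - MC)*Q* - FC
= (85/2 - 23)*39/8 - 17
= 39/2*39/8 - 17
= 1521/16 - 17 = 1249/16

1249/16


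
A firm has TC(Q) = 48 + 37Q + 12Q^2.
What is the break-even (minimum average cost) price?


AC(Q) = 48/Q + 37 + 12Q
To minimize: dAC/dQ = -48/Q^2 + 12 = 0
Q^2 = 48/12 = 4
Q* = 2
Min AC = 48/2 + 37 + 12*2
Min AC = 24 + 37 + 24 = 85

85


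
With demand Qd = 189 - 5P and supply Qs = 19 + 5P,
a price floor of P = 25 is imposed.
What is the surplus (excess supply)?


At P = 25:
Qd = 189 - 5*25 = 64
Qs = 19 + 5*25 = 144
Surplus = Qs - Qd = 144 - 64 = 80

80


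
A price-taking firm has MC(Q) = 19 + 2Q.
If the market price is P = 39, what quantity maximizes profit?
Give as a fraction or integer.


In perfect competition, profit is maximized where P = MC.
39 = 19 + 2Q
20 = 2Q
Q* = 20/2 = 10

10


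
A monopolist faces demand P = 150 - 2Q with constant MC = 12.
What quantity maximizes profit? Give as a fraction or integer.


TR = P*Q = (150 - 2Q)Q = 150Q - 2Q^2
MR = dTR/dQ = 150 - 4Q
Set MR = MC:
150 - 4Q = 12
138 = 4Q
Q* = 138/4 = 69/2

69/2


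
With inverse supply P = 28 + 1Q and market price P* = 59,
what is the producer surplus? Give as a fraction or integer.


Minimum supply price (at Q=0): P_min = 28
Quantity supplied at P* = 59:
Q* = (59 - 28)/1 = 31
PS = (1/2) * Q* * (P* - P_min)
PS = (1/2) * 31 * (59 - 28)
PS = (1/2) * 31 * 31 = 961/2

961/2


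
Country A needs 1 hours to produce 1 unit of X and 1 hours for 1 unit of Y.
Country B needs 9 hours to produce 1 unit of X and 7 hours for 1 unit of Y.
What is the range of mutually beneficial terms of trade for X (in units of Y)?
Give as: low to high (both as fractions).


Opportunity cost of X for Country A = hours_X / hours_Y = 1/1 = 1 units of Y
Opportunity cost of X for Country B = hours_X / hours_Y = 9/7 = 9/7 units of Y
Terms of trade must be between the two opportunity costs.
Range: 1 to 9/7

1 to 9/7


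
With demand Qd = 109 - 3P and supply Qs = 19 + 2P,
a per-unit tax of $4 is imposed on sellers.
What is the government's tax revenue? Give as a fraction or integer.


With tax on sellers, new supply: Qs' = 19 + 2(P - 4)
= 11 + 2P
New equilibrium quantity:
Q_new = 251/5
Tax revenue = tax * Q_new = 4 * 251/5 = 1004/5

1004/5


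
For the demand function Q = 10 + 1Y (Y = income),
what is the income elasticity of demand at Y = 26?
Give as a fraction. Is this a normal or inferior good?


dQ/dY = 1
At Y = 26: Q = 10 + 1*26 = 36
Ey = (dQ/dY)(Y/Q) = 1 * 26 / 36 = 13/18
Since Ey > 0, this is a normal good.

13/18 (normal good)


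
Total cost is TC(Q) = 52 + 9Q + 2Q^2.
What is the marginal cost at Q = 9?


MC = dTC/dQ = 9 + 2*2*Q
At Q = 9:
MC = 9 + 4*9
MC = 9 + 36 = 45

45


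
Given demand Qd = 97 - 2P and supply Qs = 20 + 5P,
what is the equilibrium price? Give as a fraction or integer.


At equilibrium, Qd = Qs.
97 - 2P = 20 + 5P
97 - 20 = 2P + 5P
77 = 7P
P* = 77/7 = 11

11


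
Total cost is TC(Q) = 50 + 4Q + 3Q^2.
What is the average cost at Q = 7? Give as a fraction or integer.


TC(7) = 50 + 4*7 + 3*7^2
TC(7) = 50 + 28 + 147 = 225
AC = TC/Q = 225/7 = 225/7

225/7


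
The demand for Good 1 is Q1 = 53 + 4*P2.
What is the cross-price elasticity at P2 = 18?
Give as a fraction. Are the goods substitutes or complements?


dQ1/dP2 = 4
At P2 = 18: Q1 = 53 + 4*18 = 125
Exy = (dQ1/dP2)(P2/Q1) = 4 * 18 / 125 = 72/125
Since Exy > 0, the goods are substitutes.

72/125 (substitutes)


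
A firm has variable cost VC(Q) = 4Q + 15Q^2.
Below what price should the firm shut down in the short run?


AVC(Q) = VC(Q)/Q = 4 + 15Q
AVC is increasing in Q, so minimum AVC is at Q -> 0+.
Min AVC = 4
The firm should shut down if P < 4.

4


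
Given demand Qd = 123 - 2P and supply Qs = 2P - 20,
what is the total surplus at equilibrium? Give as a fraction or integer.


Find equilibrium: 123 - 2P = 2P - 20
123 + 20 = 4P
P* = 143/4 = 143/4
Q* = 2*143/4 - 20 = 103/2
Inverse demand: P = 123/2 - Q/2, so P_max = 123/2
Inverse supply: P = 10 + Q/2, so P_min = 10
CS = (1/2) * 103/2 * (123/2 - 143/4) = 10609/16
PS = (1/2) * 103/2 * (143/4 - 10) = 10609/16
TS = CS + PS = 10609/16 + 10609/16 = 10609/8

10609/8


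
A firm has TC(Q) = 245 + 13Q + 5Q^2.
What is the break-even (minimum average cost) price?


AC(Q) = 245/Q + 13 + 5Q
To minimize: dAC/dQ = -245/Q^2 + 5 = 0
Q^2 = 245/5 = 49
Q* = 7
Min AC = 245/7 + 13 + 5*7
Min AC = 35 + 13 + 35 = 83

83


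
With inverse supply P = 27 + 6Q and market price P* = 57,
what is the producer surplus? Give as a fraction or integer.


Minimum supply price (at Q=0): P_min = 27
Quantity supplied at P* = 57:
Q* = (57 - 27)/6 = 5
PS = (1/2) * Q* * (P* - P_min)
PS = (1/2) * 5 * (57 - 27)
PS = (1/2) * 5 * 30 = 75

75


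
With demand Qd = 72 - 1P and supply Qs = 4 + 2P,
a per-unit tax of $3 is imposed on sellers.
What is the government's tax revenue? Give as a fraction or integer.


With tax on sellers, new supply: Qs' = 4 + 2(P - 3)
= 2P - 2
New equilibrium quantity:
Q_new = 142/3
Tax revenue = tax * Q_new = 3 * 142/3 = 142

142


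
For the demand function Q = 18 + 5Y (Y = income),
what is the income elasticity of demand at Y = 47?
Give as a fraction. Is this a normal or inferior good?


dQ/dY = 5
At Y = 47: Q = 18 + 5*47 = 253
Ey = (dQ/dY)(Y/Q) = 5 * 47 / 253 = 235/253
Since Ey > 0, this is a normal good.

235/253 (normal good)


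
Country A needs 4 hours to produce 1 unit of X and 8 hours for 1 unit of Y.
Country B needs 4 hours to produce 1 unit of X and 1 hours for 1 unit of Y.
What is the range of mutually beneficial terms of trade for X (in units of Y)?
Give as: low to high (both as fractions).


Opportunity cost of X for Country A = hours_X / hours_Y = 4/8 = 1/2 units of Y
Opportunity cost of X for Country B = hours_X / hours_Y = 4/1 = 4 units of Y
Terms of trade must be between the two opportunity costs.
Range: 1/2 to 4

1/2 to 4


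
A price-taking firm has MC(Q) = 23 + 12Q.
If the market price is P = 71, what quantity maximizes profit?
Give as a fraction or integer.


In perfect competition, profit is maximized where P = MC.
71 = 23 + 12Q
48 = 12Q
Q* = 48/12 = 4

4


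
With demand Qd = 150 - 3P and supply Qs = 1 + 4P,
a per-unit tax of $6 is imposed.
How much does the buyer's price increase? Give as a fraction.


With a per-unit tax, the buyer's price increase depends on relative slopes.
Supply slope: d = 4, Demand slope: b = 3
Buyer's price increase = d * tax / (b + d)
= 4 * 6 / (3 + 4)
= 24 / 7 = 24/7

24/7


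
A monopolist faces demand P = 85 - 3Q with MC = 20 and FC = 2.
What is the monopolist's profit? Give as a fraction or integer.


MR = MC: 85 - 6Q = 20
Q* = 65/6
P* = 85 - 3*65/6 = 105/2
Profit = (P* - MC)*Q* - FC
= (105/2 - 20)*65/6 - 2
= 65/2*65/6 - 2
= 4225/12 - 2 = 4201/12

4201/12


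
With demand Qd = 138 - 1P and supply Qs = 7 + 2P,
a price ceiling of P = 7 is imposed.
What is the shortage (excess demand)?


At P = 7:
Qd = 138 - 1*7 = 131
Qs = 7 + 2*7 = 21
Shortage = Qd - Qs = 131 - 21 = 110

110


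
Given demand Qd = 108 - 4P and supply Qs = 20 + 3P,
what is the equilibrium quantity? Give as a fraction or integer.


First find equilibrium price:
108 - 4P = 20 + 3P
P* = 88/7 = 88/7
Then substitute into demand:
Q* = 108 - 4 * 88/7 = 404/7

404/7


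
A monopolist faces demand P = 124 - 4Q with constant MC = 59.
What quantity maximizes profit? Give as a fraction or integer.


TR = P*Q = (124 - 4Q)Q = 124Q - 4Q^2
MR = dTR/dQ = 124 - 8Q
Set MR = MC:
124 - 8Q = 59
65 = 8Q
Q* = 65/8 = 65/8

65/8


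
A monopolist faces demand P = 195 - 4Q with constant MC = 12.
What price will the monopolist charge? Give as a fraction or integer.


MR = 195 - 8Q
Set MR = MC: 195 - 8Q = 12
Q* = 183/8
Substitute into demand:
P* = 195 - 4*183/8 = 207/2

207/2


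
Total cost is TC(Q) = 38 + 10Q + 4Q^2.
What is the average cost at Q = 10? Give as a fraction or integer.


TC(10) = 38 + 10*10 + 4*10^2
TC(10) = 38 + 100 + 400 = 538
AC = TC/Q = 538/10 = 269/5

269/5


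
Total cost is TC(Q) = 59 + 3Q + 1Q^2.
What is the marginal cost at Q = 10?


MC = dTC/dQ = 3 + 2*1*Q
At Q = 10:
MC = 3 + 2*10
MC = 3 + 20 = 23

23


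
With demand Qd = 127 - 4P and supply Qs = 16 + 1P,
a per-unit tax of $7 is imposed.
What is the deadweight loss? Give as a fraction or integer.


Pre-tax equilibrium quantity: Q* = 191/5
Post-tax equilibrium quantity: Q_tax = 163/5
Reduction in quantity: Q* - Q_tax = 28/5
DWL = (1/2) * tax * (Q* - Q_tax)
DWL = (1/2) * 7 * 28/5 = 98/5

98/5


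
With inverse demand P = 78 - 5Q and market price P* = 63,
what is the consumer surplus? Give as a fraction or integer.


Maximum willingness to pay (at Q=0): P_max = 78
Quantity demanded at P* = 63:
Q* = (78 - 63)/5 = 3
CS = (1/2) * Q* * (P_max - P*)
CS = (1/2) * 3 * (78 - 63)
CS = (1/2) * 3 * 15 = 45/2

45/2


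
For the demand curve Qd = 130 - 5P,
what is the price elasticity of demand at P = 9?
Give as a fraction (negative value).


dQ/dP = -5
At P = 9: Q = 130 - 5*9 = 85
E = (dQ/dP)(P/Q) = (-5)(9/85) = -9/17

-9/17


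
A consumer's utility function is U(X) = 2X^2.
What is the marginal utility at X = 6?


MU = dU/dX = 2*2*X^(2-1)
MU = 4*X^1
At X = 6:
MU = 4 * 6^1
MU = 4 * 6 = 24

24


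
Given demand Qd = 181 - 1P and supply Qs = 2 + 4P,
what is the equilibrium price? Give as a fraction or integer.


At equilibrium, Qd = Qs.
181 - 1P = 2 + 4P
181 - 2 = 1P + 4P
179 = 5P
P* = 179/5 = 179/5

179/5


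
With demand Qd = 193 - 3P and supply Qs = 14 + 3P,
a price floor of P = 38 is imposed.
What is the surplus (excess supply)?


At P = 38:
Qd = 193 - 3*38 = 79
Qs = 14 + 3*38 = 128
Surplus = Qs - Qd = 128 - 79 = 49

49


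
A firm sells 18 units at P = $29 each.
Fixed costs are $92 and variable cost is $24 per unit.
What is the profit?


Total Revenue = P * Q = 29 * 18 = $522
Total Cost = FC + VC*Q = 92 + 24*18 = $524
Profit = TR - TC = 522 - 524 = $-2

$-2


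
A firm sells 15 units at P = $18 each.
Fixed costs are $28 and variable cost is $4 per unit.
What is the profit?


Total Revenue = P * Q = 18 * 15 = $270
Total Cost = FC + VC*Q = 28 + 4*15 = $88
Profit = TR - TC = 270 - 88 = $182

$182


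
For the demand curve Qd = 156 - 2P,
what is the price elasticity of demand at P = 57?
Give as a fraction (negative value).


dQ/dP = -2
At P = 57: Q = 156 - 2*57 = 42
E = (dQ/dP)(P/Q) = (-2)(57/42) = -19/7

-19/7


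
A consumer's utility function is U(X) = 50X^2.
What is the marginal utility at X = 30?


MU = dU/dX = 50*2*X^(2-1)
MU = 100*X^1
At X = 30:
MU = 100 * 30^1
MU = 100 * 30 = 3000

3000


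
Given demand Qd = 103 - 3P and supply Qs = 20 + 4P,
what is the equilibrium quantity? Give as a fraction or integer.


First find equilibrium price:
103 - 3P = 20 + 4P
P* = 83/7 = 83/7
Then substitute into demand:
Q* = 103 - 3 * 83/7 = 472/7

472/7


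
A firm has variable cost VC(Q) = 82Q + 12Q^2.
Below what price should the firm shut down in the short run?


AVC(Q) = VC(Q)/Q = 82 + 12Q
AVC is increasing in Q, so minimum AVC is at Q -> 0+.
Min AVC = 82
The firm should shut down if P < 82.

82


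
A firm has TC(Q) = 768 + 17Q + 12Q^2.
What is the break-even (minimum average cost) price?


AC(Q) = 768/Q + 17 + 12Q
To minimize: dAC/dQ = -768/Q^2 + 12 = 0
Q^2 = 768/12 = 64
Q* = 8
Min AC = 768/8 + 17 + 12*8
Min AC = 96 + 17 + 96 = 209

209


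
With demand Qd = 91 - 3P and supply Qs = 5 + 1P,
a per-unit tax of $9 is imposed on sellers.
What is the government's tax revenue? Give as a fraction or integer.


With tax on sellers, new supply: Qs' = 5 + 1(P - 9)
= 1P - 4
New equilibrium quantity:
Q_new = 79/4
Tax revenue = tax * Q_new = 9 * 79/4 = 711/4

711/4


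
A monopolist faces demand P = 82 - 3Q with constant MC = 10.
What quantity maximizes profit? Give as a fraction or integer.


TR = P*Q = (82 - 3Q)Q = 82Q - 3Q^2
MR = dTR/dQ = 82 - 6Q
Set MR = MC:
82 - 6Q = 10
72 = 6Q
Q* = 72/6 = 12

12


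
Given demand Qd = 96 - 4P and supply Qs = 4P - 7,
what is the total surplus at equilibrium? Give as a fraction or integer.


Find equilibrium: 96 - 4P = 4P - 7
96 + 7 = 8P
P* = 103/8 = 103/8
Q* = 4*103/8 - 7 = 89/2
Inverse demand: P = 24 - Q/4, so P_max = 24
Inverse supply: P = 7/4 + Q/4, so P_min = 7/4
CS = (1/2) * 89/2 * (24 - 103/8) = 7921/32
PS = (1/2) * 89/2 * (103/8 - 7/4) = 7921/32
TS = CS + PS = 7921/32 + 7921/32 = 7921/16

7921/16


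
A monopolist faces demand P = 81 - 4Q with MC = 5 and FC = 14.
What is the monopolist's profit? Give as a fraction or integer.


MR = MC: 81 - 8Q = 5
Q* = 19/2
P* = 81 - 4*19/2 = 43
Profit = (P* - MC)*Q* - FC
= (43 - 5)*19/2 - 14
= 38*19/2 - 14
= 361 - 14 = 347

347


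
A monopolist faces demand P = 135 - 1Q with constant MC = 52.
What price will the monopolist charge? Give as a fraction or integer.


MR = 135 - 2Q
Set MR = MC: 135 - 2Q = 52
Q* = 83/2
Substitute into demand:
P* = 135 - 1*83/2 = 187/2

187/2


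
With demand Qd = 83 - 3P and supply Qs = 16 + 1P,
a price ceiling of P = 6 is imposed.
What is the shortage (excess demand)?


At P = 6:
Qd = 83 - 3*6 = 65
Qs = 16 + 1*6 = 22
Shortage = Qd - Qs = 65 - 22 = 43

43


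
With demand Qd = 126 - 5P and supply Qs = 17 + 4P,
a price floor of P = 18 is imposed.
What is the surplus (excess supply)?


At P = 18:
Qd = 126 - 5*18 = 36
Qs = 17 + 4*18 = 89
Surplus = Qs - Qd = 89 - 36 = 53

53


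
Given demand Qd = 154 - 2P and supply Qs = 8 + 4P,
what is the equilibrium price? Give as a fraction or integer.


At equilibrium, Qd = Qs.
154 - 2P = 8 + 4P
154 - 8 = 2P + 4P
146 = 6P
P* = 146/6 = 73/3

73/3


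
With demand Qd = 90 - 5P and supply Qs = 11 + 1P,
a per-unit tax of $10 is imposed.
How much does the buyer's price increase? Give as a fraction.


With a per-unit tax, the buyer's price increase depends on relative slopes.
Supply slope: d = 1, Demand slope: b = 5
Buyer's price increase = d * tax / (b + d)
= 1 * 10 / (5 + 1)
= 10 / 6 = 5/3

5/3


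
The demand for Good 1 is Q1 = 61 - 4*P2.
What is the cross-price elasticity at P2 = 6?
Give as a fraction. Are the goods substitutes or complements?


dQ1/dP2 = -4
At P2 = 6: Q1 = 61 - 4*6 = 37
Exy = (dQ1/dP2)(P2/Q1) = -4 * 6 / 37 = -24/37
Since Exy < 0, the goods are complements.

-24/37 (complements)


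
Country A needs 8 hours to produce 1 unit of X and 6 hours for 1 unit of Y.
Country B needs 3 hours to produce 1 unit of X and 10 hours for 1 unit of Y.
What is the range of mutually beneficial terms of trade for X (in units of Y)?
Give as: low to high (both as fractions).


Opportunity cost of X for Country A = hours_X / hours_Y = 8/6 = 4/3 units of Y
Opportunity cost of X for Country B = hours_X / hours_Y = 3/10 = 3/10 units of Y
Terms of trade must be between the two opportunity costs.
Range: 3/10 to 4/3

3/10 to 4/3


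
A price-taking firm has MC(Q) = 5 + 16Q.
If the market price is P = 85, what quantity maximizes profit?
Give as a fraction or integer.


In perfect competition, profit is maximized where P = MC.
85 = 5 + 16Q
80 = 16Q
Q* = 80/16 = 5

5


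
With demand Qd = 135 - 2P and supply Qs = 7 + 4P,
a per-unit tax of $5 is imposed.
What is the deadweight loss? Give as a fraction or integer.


Pre-tax equilibrium quantity: Q* = 277/3
Post-tax equilibrium quantity: Q_tax = 257/3
Reduction in quantity: Q* - Q_tax = 20/3
DWL = (1/2) * tax * (Q* - Q_tax)
DWL = (1/2) * 5 * 20/3 = 50/3

50/3


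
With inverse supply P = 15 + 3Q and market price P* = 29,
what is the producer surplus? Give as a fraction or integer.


Minimum supply price (at Q=0): P_min = 15
Quantity supplied at P* = 29:
Q* = (29 - 15)/3 = 14/3
PS = (1/2) * Q* * (P* - P_min)
PS = (1/2) * 14/3 * (29 - 15)
PS = (1/2) * 14/3 * 14 = 98/3

98/3


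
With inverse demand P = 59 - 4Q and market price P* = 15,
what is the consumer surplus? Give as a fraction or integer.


Maximum willingness to pay (at Q=0): P_max = 59
Quantity demanded at P* = 15:
Q* = (59 - 15)/4 = 11
CS = (1/2) * Q* * (P_max - P*)
CS = (1/2) * 11 * (59 - 15)
CS = (1/2) * 11 * 44 = 242

242


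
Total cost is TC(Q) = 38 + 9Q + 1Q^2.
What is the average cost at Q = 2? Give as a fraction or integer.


TC(2) = 38 + 9*2 + 1*2^2
TC(2) = 38 + 18 + 4 = 60
AC = TC/Q = 60/2 = 30

30


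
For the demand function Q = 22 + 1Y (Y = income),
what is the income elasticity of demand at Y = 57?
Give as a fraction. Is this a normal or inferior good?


dQ/dY = 1
At Y = 57: Q = 22 + 1*57 = 79
Ey = (dQ/dY)(Y/Q) = 1 * 57 / 79 = 57/79
Since Ey > 0, this is a normal good.

57/79 (normal good)


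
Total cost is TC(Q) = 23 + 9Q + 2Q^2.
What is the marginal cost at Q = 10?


MC = dTC/dQ = 9 + 2*2*Q
At Q = 10:
MC = 9 + 4*10
MC = 9 + 40 = 49

49


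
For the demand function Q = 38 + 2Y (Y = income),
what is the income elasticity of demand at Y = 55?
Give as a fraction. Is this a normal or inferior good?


dQ/dY = 2
At Y = 55: Q = 38 + 2*55 = 148
Ey = (dQ/dY)(Y/Q) = 2 * 55 / 148 = 55/74
Since Ey > 0, this is a normal good.

55/74 (normal good)


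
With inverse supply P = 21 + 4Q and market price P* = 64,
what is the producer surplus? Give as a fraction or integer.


Minimum supply price (at Q=0): P_min = 21
Quantity supplied at P* = 64:
Q* = (64 - 21)/4 = 43/4
PS = (1/2) * Q* * (P* - P_min)
PS = (1/2) * 43/4 * (64 - 21)
PS = (1/2) * 43/4 * 43 = 1849/8

1849/8


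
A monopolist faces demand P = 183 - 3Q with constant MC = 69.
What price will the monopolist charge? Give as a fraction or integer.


MR = 183 - 6Q
Set MR = MC: 183 - 6Q = 69
Q* = 19
Substitute into demand:
P* = 183 - 3*19 = 126

126


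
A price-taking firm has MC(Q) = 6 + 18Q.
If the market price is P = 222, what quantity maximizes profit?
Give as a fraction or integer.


In perfect competition, profit is maximized where P = MC.
222 = 6 + 18Q
216 = 18Q
Q* = 216/18 = 12

12


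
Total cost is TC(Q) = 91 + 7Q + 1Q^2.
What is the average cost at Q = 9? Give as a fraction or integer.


TC(9) = 91 + 7*9 + 1*9^2
TC(9) = 91 + 63 + 81 = 235
AC = TC/Q = 235/9 = 235/9

235/9


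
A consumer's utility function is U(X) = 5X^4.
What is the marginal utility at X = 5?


MU = dU/dX = 5*4*X^(4-1)
MU = 20*X^3
At X = 5:
MU = 20 * 5^3
MU = 20 * 125 = 2500

2500


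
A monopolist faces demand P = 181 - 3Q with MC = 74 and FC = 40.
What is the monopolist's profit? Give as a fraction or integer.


MR = MC: 181 - 6Q = 74
Q* = 107/6
P* = 181 - 3*107/6 = 255/2
Profit = (P* - MC)*Q* - FC
= (255/2 - 74)*107/6 - 40
= 107/2*107/6 - 40
= 11449/12 - 40 = 10969/12

10969/12


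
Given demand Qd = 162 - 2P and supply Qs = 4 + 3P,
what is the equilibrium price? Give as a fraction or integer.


At equilibrium, Qd = Qs.
162 - 2P = 4 + 3P
162 - 4 = 2P + 3P
158 = 5P
P* = 158/5 = 158/5

158/5


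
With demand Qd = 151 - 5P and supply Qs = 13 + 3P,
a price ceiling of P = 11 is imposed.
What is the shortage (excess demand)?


At P = 11:
Qd = 151 - 5*11 = 96
Qs = 13 + 3*11 = 46
Shortage = Qd - Qs = 96 - 46 = 50

50


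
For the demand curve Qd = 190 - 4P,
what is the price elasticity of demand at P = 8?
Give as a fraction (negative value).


dQ/dP = -4
At P = 8: Q = 190 - 4*8 = 158
E = (dQ/dP)(P/Q) = (-4)(8/158) = -16/79

-16/79


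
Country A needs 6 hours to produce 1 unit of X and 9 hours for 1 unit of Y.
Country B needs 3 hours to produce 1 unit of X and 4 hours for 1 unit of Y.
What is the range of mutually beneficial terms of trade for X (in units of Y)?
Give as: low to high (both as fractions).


Opportunity cost of X for Country A = hours_X / hours_Y = 6/9 = 2/3 units of Y
Opportunity cost of X for Country B = hours_X / hours_Y = 3/4 = 3/4 units of Y
Terms of trade must be between the two opportunity costs.
Range: 2/3 to 3/4

2/3 to 3/4


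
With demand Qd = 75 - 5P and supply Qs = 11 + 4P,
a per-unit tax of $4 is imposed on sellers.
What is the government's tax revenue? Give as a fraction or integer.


With tax on sellers, new supply: Qs' = 11 + 4(P - 4)
= 4P - 5
New equilibrium quantity:
Q_new = 275/9
Tax revenue = tax * Q_new = 4 * 275/9 = 1100/9

1100/9


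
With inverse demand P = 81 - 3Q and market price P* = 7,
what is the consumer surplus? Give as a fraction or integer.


Maximum willingness to pay (at Q=0): P_max = 81
Quantity demanded at P* = 7:
Q* = (81 - 7)/3 = 74/3
CS = (1/2) * Q* * (P_max - P*)
CS = (1/2) * 74/3 * (81 - 7)
CS = (1/2) * 74/3 * 74 = 2738/3

2738/3


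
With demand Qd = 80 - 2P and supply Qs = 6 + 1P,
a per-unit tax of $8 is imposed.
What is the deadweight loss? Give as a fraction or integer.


Pre-tax equilibrium quantity: Q* = 92/3
Post-tax equilibrium quantity: Q_tax = 76/3
Reduction in quantity: Q* - Q_tax = 16/3
DWL = (1/2) * tax * (Q* - Q_tax)
DWL = (1/2) * 8 * 16/3 = 64/3

64/3


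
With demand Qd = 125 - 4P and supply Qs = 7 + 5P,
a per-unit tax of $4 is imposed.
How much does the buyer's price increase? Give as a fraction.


With a per-unit tax, the buyer's price increase depends on relative slopes.
Supply slope: d = 5, Demand slope: b = 4
Buyer's price increase = d * tax / (b + d)
= 5 * 4 / (4 + 5)
= 20 / 9 = 20/9

20/9


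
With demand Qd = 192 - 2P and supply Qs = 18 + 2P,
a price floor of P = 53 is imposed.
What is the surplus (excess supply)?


At P = 53:
Qd = 192 - 2*53 = 86
Qs = 18 + 2*53 = 124
Surplus = Qs - Qd = 124 - 86 = 38

38


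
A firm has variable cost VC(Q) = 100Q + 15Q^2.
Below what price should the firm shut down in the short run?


AVC(Q) = VC(Q)/Q = 100 + 15Q
AVC is increasing in Q, so minimum AVC is at Q -> 0+.
Min AVC = 100
The firm should shut down if P < 100.

100


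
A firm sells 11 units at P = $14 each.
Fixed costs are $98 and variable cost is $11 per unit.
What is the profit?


Total Revenue = P * Q = 14 * 11 = $154
Total Cost = FC + VC*Q = 98 + 11*11 = $219
Profit = TR - TC = 154 - 219 = $-65

$-65


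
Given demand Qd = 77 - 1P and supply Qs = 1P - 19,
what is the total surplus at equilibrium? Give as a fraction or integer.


Find equilibrium: 77 - 1P = 1P - 19
77 + 19 = 2P
P* = 96/2 = 48
Q* = 1*48 - 19 = 29
Inverse demand: P = 77 - Q/1, so P_max = 77
Inverse supply: P = 19 + Q/1, so P_min = 19
CS = (1/2) * 29 * (77 - 48) = 841/2
PS = (1/2) * 29 * (48 - 19) = 841/2
TS = CS + PS = 841/2 + 841/2 = 841

841


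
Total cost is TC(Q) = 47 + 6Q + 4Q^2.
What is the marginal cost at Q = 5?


MC = dTC/dQ = 6 + 2*4*Q
At Q = 5:
MC = 6 + 8*5
MC = 6 + 40 = 46

46


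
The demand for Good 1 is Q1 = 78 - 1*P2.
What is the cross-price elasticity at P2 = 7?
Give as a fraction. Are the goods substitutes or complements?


dQ1/dP2 = -1
At P2 = 7: Q1 = 78 - 1*7 = 71
Exy = (dQ1/dP2)(P2/Q1) = -1 * 7 / 71 = -7/71
Since Exy < 0, the goods are complements.

-7/71 (complements)


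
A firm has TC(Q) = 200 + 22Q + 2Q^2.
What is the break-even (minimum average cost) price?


AC(Q) = 200/Q + 22 + 2Q
To minimize: dAC/dQ = -200/Q^2 + 2 = 0
Q^2 = 200/2 = 100
Q* = 10
Min AC = 200/10 + 22 + 2*10
Min AC = 20 + 22 + 20 = 62

62


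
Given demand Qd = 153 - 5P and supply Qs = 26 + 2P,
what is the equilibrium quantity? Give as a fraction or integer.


First find equilibrium price:
153 - 5P = 26 + 2P
P* = 127/7 = 127/7
Then substitute into demand:
Q* = 153 - 5 * 127/7 = 436/7

436/7


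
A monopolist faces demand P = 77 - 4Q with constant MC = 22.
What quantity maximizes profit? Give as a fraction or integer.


TR = P*Q = (77 - 4Q)Q = 77Q - 4Q^2
MR = dTR/dQ = 77 - 8Q
Set MR = MC:
77 - 8Q = 22
55 = 8Q
Q* = 55/8 = 55/8

55/8


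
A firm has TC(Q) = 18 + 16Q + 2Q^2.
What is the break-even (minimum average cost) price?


AC(Q) = 18/Q + 16 + 2Q
To minimize: dAC/dQ = -18/Q^2 + 2 = 0
Q^2 = 18/2 = 9
Q* = 3
Min AC = 18/3 + 16 + 2*3
Min AC = 6 + 16 + 6 = 28

28


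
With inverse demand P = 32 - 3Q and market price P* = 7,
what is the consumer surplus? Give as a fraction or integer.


Maximum willingness to pay (at Q=0): P_max = 32
Quantity demanded at P* = 7:
Q* = (32 - 7)/3 = 25/3
CS = (1/2) * Q* * (P_max - P*)
CS = (1/2) * 25/3 * (32 - 7)
CS = (1/2) * 25/3 * 25 = 625/6

625/6


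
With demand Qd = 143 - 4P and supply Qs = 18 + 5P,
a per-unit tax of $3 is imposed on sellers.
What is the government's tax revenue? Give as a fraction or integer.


With tax on sellers, new supply: Qs' = 18 + 5(P - 3)
= 3 + 5P
New equilibrium quantity:
Q_new = 727/9
Tax revenue = tax * Q_new = 3 * 727/9 = 727/3

727/3


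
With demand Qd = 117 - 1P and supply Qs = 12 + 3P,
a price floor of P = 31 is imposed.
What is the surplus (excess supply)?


At P = 31:
Qd = 117 - 1*31 = 86
Qs = 12 + 3*31 = 105
Surplus = Qs - Qd = 105 - 86 = 19

19


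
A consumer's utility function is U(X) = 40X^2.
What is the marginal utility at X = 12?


MU = dU/dX = 40*2*X^(2-1)
MU = 80*X^1
At X = 12:
MU = 80 * 12^1
MU = 80 * 12 = 960

960


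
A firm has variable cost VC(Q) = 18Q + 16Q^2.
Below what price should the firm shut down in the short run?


AVC(Q) = VC(Q)/Q = 18 + 16Q
AVC is increasing in Q, so minimum AVC is at Q -> 0+.
Min AVC = 18
The firm should shut down if P < 18.

18


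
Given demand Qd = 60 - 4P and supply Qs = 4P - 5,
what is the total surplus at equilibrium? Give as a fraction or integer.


Find equilibrium: 60 - 4P = 4P - 5
60 + 5 = 8P
P* = 65/8 = 65/8
Q* = 4*65/8 - 5 = 55/2
Inverse demand: P = 15 - Q/4, so P_max = 15
Inverse supply: P = 5/4 + Q/4, so P_min = 5/4
CS = (1/2) * 55/2 * (15 - 65/8) = 3025/32
PS = (1/2) * 55/2 * (65/8 - 5/4) = 3025/32
TS = CS + PS = 3025/32 + 3025/32 = 3025/16

3025/16


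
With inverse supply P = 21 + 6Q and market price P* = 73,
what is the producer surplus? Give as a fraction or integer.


Minimum supply price (at Q=0): P_min = 21
Quantity supplied at P* = 73:
Q* = (73 - 21)/6 = 26/3
PS = (1/2) * Q* * (P* - P_min)
PS = (1/2) * 26/3 * (73 - 21)
PS = (1/2) * 26/3 * 52 = 676/3

676/3


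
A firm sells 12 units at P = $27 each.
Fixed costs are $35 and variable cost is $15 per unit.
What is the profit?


Total Revenue = P * Q = 27 * 12 = $324
Total Cost = FC + VC*Q = 35 + 15*12 = $215
Profit = TR - TC = 324 - 215 = $109

$109


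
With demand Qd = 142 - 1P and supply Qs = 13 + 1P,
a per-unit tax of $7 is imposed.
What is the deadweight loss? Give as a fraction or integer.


Pre-tax equilibrium quantity: Q* = 155/2
Post-tax equilibrium quantity: Q_tax = 74
Reduction in quantity: Q* - Q_tax = 7/2
DWL = (1/2) * tax * (Q* - Q_tax)
DWL = (1/2) * 7 * 7/2 = 49/4

49/4


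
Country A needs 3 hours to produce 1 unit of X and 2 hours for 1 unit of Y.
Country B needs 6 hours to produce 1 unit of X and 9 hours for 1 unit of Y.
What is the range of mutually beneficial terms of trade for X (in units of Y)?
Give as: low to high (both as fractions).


Opportunity cost of X for Country A = hours_X / hours_Y = 3/2 = 3/2 units of Y
Opportunity cost of X for Country B = hours_X / hours_Y = 6/9 = 2/3 units of Y
Terms of trade must be between the two opportunity costs.
Range: 2/3 to 3/2

2/3 to 3/2


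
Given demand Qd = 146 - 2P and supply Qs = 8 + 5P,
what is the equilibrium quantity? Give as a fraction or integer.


First find equilibrium price:
146 - 2P = 8 + 5P
P* = 138/7 = 138/7
Then substitute into demand:
Q* = 146 - 2 * 138/7 = 746/7

746/7


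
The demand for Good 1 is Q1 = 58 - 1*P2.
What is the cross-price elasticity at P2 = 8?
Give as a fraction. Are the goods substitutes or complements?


dQ1/dP2 = -1
At P2 = 8: Q1 = 58 - 1*8 = 50
Exy = (dQ1/dP2)(P2/Q1) = -1 * 8 / 50 = -4/25
Since Exy < 0, the goods are complements.

-4/25 (complements)


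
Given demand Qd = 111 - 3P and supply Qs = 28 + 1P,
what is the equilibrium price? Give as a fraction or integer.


At equilibrium, Qd = Qs.
111 - 3P = 28 + 1P
111 - 28 = 3P + 1P
83 = 4P
P* = 83/4 = 83/4

83/4


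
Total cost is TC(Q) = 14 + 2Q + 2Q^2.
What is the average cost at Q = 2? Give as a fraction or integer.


TC(2) = 14 + 2*2 + 2*2^2
TC(2) = 14 + 4 + 8 = 26
AC = TC/Q = 26/2 = 13

13


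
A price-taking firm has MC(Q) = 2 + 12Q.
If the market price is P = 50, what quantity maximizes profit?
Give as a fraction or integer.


In perfect competition, profit is maximized where P = MC.
50 = 2 + 12Q
48 = 12Q
Q* = 48/12 = 4

4


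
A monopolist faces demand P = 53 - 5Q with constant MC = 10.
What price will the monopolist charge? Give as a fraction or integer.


MR = 53 - 10Q
Set MR = MC: 53 - 10Q = 10
Q* = 43/10
Substitute into demand:
P* = 53 - 5*43/10 = 63/2

63/2


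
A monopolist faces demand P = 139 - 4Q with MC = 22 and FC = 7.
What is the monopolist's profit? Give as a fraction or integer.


MR = MC: 139 - 8Q = 22
Q* = 117/8
P* = 139 - 4*117/8 = 161/2
Profit = (P* - MC)*Q* - FC
= (161/2 - 22)*117/8 - 7
= 117/2*117/8 - 7
= 13689/16 - 7 = 13577/16

13577/16


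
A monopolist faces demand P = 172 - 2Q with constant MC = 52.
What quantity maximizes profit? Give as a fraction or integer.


TR = P*Q = (172 - 2Q)Q = 172Q - 2Q^2
MR = dTR/dQ = 172 - 4Q
Set MR = MC:
172 - 4Q = 52
120 = 4Q
Q* = 120/4 = 30

30


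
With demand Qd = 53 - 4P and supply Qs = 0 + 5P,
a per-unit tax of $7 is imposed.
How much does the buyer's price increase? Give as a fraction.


With a per-unit tax, the buyer's price increase depends on relative slopes.
Supply slope: d = 5, Demand slope: b = 4
Buyer's price increase = d * tax / (b + d)
= 5 * 7 / (4 + 5)
= 35 / 9 = 35/9

35/9


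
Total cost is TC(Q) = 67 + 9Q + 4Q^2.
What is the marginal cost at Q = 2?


MC = dTC/dQ = 9 + 2*4*Q
At Q = 2:
MC = 9 + 8*2
MC = 9 + 16 = 25

25


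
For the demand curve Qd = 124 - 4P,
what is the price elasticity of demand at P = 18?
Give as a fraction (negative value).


dQ/dP = -4
At P = 18: Q = 124 - 4*18 = 52
E = (dQ/dP)(P/Q) = (-4)(18/52) = -18/13

-18/13


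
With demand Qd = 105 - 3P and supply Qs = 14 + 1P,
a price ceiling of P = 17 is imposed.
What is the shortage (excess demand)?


At P = 17:
Qd = 105 - 3*17 = 54
Qs = 14 + 1*17 = 31
Shortage = Qd - Qs = 54 - 31 = 23

23


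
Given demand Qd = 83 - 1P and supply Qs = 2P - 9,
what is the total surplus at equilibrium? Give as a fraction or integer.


Find equilibrium: 83 - 1P = 2P - 9
83 + 9 = 3P
P* = 92/3 = 92/3
Q* = 2*92/3 - 9 = 157/3
Inverse demand: P = 83 - Q/1, so P_max = 83
Inverse supply: P = 9/2 + Q/2, so P_min = 9/2
CS = (1/2) * 157/3 * (83 - 92/3) = 24649/18
PS = (1/2) * 157/3 * (92/3 - 9/2) = 24649/36
TS = CS + PS = 24649/18 + 24649/36 = 24649/12

24649/12


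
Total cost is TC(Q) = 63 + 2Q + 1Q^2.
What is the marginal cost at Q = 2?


MC = dTC/dQ = 2 + 2*1*Q
At Q = 2:
MC = 2 + 2*2
MC = 2 + 4 = 6

6


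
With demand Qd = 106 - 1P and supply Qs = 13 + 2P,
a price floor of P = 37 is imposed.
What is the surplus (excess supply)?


At P = 37:
Qd = 106 - 1*37 = 69
Qs = 13 + 2*37 = 87
Surplus = Qs - Qd = 87 - 69 = 18

18


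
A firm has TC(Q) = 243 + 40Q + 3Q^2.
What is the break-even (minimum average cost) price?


AC(Q) = 243/Q + 40 + 3Q
To minimize: dAC/dQ = -243/Q^2 + 3 = 0
Q^2 = 243/3 = 81
Q* = 9
Min AC = 243/9 + 40 + 3*9
Min AC = 27 + 40 + 27 = 94

94


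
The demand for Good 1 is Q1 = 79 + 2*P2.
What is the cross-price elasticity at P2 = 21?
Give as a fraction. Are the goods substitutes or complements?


dQ1/dP2 = 2
At P2 = 21: Q1 = 79 + 2*21 = 121
Exy = (dQ1/dP2)(P2/Q1) = 2 * 21 / 121 = 42/121
Since Exy > 0, the goods are substitutes.

42/121 (substitutes)
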